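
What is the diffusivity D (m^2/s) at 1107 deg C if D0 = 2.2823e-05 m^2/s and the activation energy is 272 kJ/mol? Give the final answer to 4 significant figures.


D = D0 * exp(-Qd / (R*T))
T = 1380.15 K
D = 2.2823e-05 * exp(-272e3 / (8.314 * 1380.15))
D = 1.158e-15 m^2/s


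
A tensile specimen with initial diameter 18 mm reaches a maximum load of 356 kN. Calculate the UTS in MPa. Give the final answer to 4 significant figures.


A0 = pi*(d/2)^2 = pi*(18/2)^2 = 254.469 mm^2
UTS = F_max / A0 = 356*1000 / 254.469
UTS = 1399 MPa


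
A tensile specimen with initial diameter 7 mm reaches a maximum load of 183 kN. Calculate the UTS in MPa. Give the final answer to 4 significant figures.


A0 = pi*(d/2)^2 = pi*(7/2)^2 = 38.4845 mm^2
UTS = F_max / A0 = 183*1000 / 38.4845
UTS = 4755 MPa


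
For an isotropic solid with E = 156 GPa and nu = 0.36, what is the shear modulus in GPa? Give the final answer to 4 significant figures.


G = E / (2*(1+nu))
G = 156 / (2*(1+0.36))
G = 57.35 GPa


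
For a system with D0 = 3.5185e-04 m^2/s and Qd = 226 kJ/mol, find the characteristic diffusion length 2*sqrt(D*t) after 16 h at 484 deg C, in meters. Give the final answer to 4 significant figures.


Step 1: D = D0 * exp(-Qd/(R*T))
T = 757.15 K
D = 3.5185e-04 * exp(-226e3 / (8.314 * 757.15)) = 9.00315e-20 m^2/s
Step 2: L = 2*sqrt(D*t)
t = 16 h = 57600 s
L = 2*sqrt(9.00315e-20 * 57600) = 1.44e-07 m


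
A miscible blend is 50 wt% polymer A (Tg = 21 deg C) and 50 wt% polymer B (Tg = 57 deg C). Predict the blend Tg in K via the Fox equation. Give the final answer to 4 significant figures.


1/Tg = w1/Tg1 + w2/Tg2 (in Kelvin)
Tg1 = 294.15 K, Tg2 = 330.15 K
1/Tg = 0.5/294.15 + 0.5/330.15
Tg = 311.1 K


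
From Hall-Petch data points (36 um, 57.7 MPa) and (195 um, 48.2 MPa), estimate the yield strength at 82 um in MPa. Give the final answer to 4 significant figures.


sigma_y = sigma0 + k / sqrt(d)
1/sqrt(d1) = 1/sqrt(3.6e-05) = 166.667;  1/sqrt(d2) = 71.6115
k = (sigma1 - sigma2) / (1/sqrt(d1) - 1/sqrt(d2)) = (57.7 - 48.2) / (166.667 - 71.6115) = 0.099942 MPa*m^0.5
sigma0 = sigma1 - k/sqrt(d1) = 57.7 - 0.099942*166.667 = 41.043 MPa
sigma_y(d3) = 41.043 + 0.099942 / sqrt(8.2e-05) = 52.08 MPa


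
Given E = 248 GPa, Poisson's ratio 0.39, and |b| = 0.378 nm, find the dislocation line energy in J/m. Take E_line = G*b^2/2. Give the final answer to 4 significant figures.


Step 1: G = E / (2*(1+nu))
G = 248 / (2*(1+0.39)) = 89.2086 GPa = 8.92086e+10 Pa
Step 2: E_line = G*b^2/2
b = 0.378 nm = 3.78e-10 m
E_line = 0.5 * 8.92086e+10 * (3.78e-10)^2 = 6.373e-09 J/m


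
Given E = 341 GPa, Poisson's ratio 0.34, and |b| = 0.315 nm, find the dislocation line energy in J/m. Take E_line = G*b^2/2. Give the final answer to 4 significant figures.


Step 1: G = E / (2*(1+nu))
G = 341 / (2*(1+0.34)) = 127.239 GPa = 1.27239e+11 Pa
Step 2: E_line = G*b^2/2
b = 0.315 nm = 3.15e-10 m
E_line = 0.5 * 1.27239e+11 * (3.15e-10)^2 = 6.313e-09 J/m


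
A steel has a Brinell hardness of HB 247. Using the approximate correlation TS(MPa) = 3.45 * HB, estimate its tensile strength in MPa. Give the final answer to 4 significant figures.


TS (MPa) = 3.45 * HB
TS = 3.45 * 247
TS = 852.2 MPa


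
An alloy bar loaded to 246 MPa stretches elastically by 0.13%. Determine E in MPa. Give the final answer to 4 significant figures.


E = sigma / epsilon
epsilon = 0.13% = 1.3e-03
E = 246 / 1.3e-03
E = 189200 MPa


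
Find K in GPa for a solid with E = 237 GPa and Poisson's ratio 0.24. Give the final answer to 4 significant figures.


K = E / (3*(1-2*nu))
K = 237 / (3*(1-2*0.24))
K = 151.9 GPa


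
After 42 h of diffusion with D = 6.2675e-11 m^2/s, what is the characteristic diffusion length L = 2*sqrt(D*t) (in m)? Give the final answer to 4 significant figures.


t = 42 hr = 151200 s
Diffusion length = 2*sqrt(D*t)
= 2*sqrt(6.2675e-11 * 151200)
= 6.157e-03 m


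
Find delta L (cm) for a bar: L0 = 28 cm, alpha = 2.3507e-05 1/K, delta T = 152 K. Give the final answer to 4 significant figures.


dL = L0 * alpha * dT
dL = 28 * 2.3507e-05 * 152
dL = 0.1 cm


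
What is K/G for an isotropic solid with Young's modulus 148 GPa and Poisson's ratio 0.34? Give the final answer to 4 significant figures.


G = E / (2*(1+nu))
G = 148 / (2*(1+0.34)) = 55.2239 GPa
K = E / (3*(1-2*nu))
K = 148 / (3*(1-2*0.34)) = 154.167 GPa
K/G = 154.167 / 55.2239 = 2.792


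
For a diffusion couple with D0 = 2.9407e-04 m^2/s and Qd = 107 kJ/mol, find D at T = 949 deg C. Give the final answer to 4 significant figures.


D = D0 * exp(-Qd / (R*T))
T = 1222.15 K
D = 2.9407e-04 * exp(-107e3 / (8.314 * 1222.15))
D = 7.854e-09 m^2/s


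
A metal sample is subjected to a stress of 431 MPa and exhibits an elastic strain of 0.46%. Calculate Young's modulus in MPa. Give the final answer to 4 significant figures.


E = sigma / epsilon
epsilon = 0.46% = 4.6e-03
E = 431 / 4.6e-03
E = 93700 MPa


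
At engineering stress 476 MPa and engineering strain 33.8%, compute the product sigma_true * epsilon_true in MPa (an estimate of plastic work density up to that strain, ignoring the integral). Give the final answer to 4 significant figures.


sigma_true = sigma_eng * (1 + epsilon_eng)
sigma_true = 476 * (1 + 0.338) = 636.888 MPa
epsilon_true = ln(1 + epsilon_eng)
epsilon_true = ln(1 + 0.338) = 0.291176
sigma_true * epsilon_true = 636.888 * 0.291176 = 185.4 MPa


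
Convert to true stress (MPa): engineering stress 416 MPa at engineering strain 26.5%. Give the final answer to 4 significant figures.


sigma_true = sigma_eng * (1 + epsilon_eng)
sigma_true = 416 * (1 + 0.265)
sigma_true = 526.2 MPa


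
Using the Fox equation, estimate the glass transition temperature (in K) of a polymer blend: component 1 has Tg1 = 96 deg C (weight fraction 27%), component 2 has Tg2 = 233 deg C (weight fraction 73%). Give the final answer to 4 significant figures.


1/Tg = w1/Tg1 + w2/Tg2 (in Kelvin)
Tg1 = 369.15 K, Tg2 = 506.15 K
1/Tg = 0.27/369.15 + 0.73/506.15
Tg = 460.1 K


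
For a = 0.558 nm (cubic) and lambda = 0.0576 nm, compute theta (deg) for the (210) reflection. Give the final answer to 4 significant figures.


d = a / sqrt(h^2+k^2+l^2)
d = 0.558 / sqrt(5) = 0.249545 nm
lambda = 2*d*sin(theta)  =>  sin(theta) = lambda / (2*d)
sin(theta) = 0.0576 / (2 * 0.249545) = 0.11541
theta = 6.627 deg


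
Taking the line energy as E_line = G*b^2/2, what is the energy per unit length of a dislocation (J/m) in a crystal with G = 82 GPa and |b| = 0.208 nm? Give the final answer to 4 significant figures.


E = G*b^2/2
b = 0.208 nm = 2.08e-10 m
G = 82 GPa = 8.2e+10 Pa
E = 0.5 * 8.2e+10 * (2.08e-10)^2
E = 1.774e-09 J/m


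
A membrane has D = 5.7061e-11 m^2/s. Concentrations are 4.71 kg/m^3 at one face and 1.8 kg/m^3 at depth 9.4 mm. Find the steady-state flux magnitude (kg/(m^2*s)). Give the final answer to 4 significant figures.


J = -D * (dC/dx) = D * (C1 - C2) / dx
J = 5.7061e-11 * (4.71 - 1.8) / 9.4e-03
J = 1.766e-08 kg/(m^2*s)


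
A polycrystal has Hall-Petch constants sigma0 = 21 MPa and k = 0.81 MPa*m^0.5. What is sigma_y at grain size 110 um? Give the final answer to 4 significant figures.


sigma_y = sigma0 + k / sqrt(d)
d = 110 um = 1.1e-04 m
sigma_y = 21 + 0.81 / sqrt(1.1e-04)
sigma_y = 98.23 MPa


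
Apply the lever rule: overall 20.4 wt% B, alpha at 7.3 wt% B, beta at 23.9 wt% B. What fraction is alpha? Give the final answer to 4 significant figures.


f_alpha = (C_beta - C0) / (C_beta - C_alpha)
f_alpha = (23.9 - 20.4) / (23.9 - 7.3)
f_alpha = 0.2108


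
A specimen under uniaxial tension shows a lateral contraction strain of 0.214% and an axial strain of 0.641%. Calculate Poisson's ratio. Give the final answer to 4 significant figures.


nu = -epsilon_lat / epsilon_axial
Lateral strain is contraction (negative), so using magnitudes:
nu = 0.214 / 0.641
nu = 0.3339


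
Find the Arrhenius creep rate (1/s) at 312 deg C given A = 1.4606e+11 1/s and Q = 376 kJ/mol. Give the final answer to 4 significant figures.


rate = A * exp(-Q / (R*T))
T = 312 + 273.15 = 585.15 K
rate = 1.4606e+11 * exp(-376e3 / (8.314 * 585.15))
rate = 3.971e-23 1/s


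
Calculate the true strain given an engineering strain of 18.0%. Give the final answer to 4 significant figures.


epsilon_true = ln(1 + epsilon_eng)
epsilon_true = ln(1 + 0.18)
epsilon_true = 0.1655


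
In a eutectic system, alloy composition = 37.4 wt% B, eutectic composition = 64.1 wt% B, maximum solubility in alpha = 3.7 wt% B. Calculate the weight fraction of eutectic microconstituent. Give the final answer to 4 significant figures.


f_primary = (C_e - C0) / (C_e - C_alpha_max)
f_primary = (64.1 - 37.4) / (64.1 - 3.7)
f_primary = 0.442053
f_eutectic = 1 - 0.442053 = 0.5579


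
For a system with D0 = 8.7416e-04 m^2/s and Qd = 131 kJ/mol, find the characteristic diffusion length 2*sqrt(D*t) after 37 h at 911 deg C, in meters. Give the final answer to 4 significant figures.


Step 1: D = D0 * exp(-Qd/(R*T))
T = 1184.15 K
D = 8.7416e-04 * exp(-131e3 / (8.314 * 1184.15)) = 1.4547e-09 m^2/s
Step 2: L = 2*sqrt(D*t)
t = 37 h = 133200 s
L = 2*sqrt(1.4547e-09 * 133200) = 0.02784 m


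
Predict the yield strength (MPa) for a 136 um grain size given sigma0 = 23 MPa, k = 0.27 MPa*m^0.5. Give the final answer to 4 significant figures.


sigma_y = sigma0 + k / sqrt(d)
d = 136 um = 1.36e-04 m
sigma_y = 23 + 0.27 / sqrt(1.36e-04)
sigma_y = 46.15 MPa


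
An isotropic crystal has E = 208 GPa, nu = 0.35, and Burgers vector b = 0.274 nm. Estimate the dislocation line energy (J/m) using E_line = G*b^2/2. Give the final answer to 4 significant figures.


Step 1: G = E / (2*(1+nu))
G = 208 / (2*(1+0.35)) = 77.037 GPa = 7.7037e+10 Pa
Step 2: E_line = G*b^2/2
b = 0.274 nm = 2.74e-10 m
E_line = 0.5 * 7.7037e+10 * (2.74e-10)^2 = 2.892e-09 J/m


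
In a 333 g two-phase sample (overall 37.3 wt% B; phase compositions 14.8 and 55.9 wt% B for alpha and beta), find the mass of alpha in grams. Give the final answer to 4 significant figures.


f_alpha = (C_beta - C0) / (C_beta - C_alpha)
f_alpha = (55.9 - 37.3) / (55.9 - 14.8) = 0.452555
m_alpha = f_alpha * m_total = 0.452555 * 333 = 150.7 g


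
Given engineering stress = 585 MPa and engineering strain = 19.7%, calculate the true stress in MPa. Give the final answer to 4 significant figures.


sigma_true = sigma_eng * (1 + epsilon_eng)
sigma_true = 585 * (1 + 0.197)
sigma_true = 700.2 MPa


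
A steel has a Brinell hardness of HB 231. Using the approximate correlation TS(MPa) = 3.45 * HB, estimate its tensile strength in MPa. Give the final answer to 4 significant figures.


TS (MPa) = 3.45 * HB
TS = 3.45 * 231
TS = 797 MPa


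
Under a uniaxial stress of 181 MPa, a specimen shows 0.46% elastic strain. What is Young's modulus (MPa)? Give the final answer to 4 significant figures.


E = sigma / epsilon
epsilon = 0.46% = 4.6e-03
E = 181 / 4.6e-03
E = 39350 MPa


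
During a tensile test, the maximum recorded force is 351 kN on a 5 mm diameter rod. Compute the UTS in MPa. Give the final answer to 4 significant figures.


A0 = pi*(d/2)^2 = pi*(5/2)^2 = 19.635 mm^2
UTS = F_max / A0 = 351*1000 / 19.635
UTS = 17880 MPa


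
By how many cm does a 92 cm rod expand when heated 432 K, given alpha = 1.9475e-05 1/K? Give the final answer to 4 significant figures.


dL = L0 * alpha * dT
dL = 92 * 1.9475e-05 * 432
dL = 0.774 cm


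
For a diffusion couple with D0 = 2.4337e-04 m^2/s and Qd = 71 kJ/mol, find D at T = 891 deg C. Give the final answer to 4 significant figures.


D = D0 * exp(-Qd / (R*T))
T = 1164.15 K
D = 2.4337e-04 * exp(-71e3 / (8.314 * 1164.15))
D = 1.586e-07 m^2/s


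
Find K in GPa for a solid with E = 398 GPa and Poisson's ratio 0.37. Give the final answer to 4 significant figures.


K = E / (3*(1-2*nu))
K = 398 / (3*(1-2*0.37))
K = 510.3 GPa


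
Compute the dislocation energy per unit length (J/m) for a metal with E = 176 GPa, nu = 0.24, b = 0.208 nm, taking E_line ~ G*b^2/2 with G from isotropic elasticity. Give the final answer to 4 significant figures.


Step 1: G = E / (2*(1+nu))
G = 176 / (2*(1+0.24)) = 70.9677 GPa = 7.09677e+10 Pa
Step 2: E_line = G*b^2/2
b = 0.208 nm = 2.08e-10 m
E_line = 0.5 * 7.09677e+10 * (2.08e-10)^2 = 1.535e-09 J/m


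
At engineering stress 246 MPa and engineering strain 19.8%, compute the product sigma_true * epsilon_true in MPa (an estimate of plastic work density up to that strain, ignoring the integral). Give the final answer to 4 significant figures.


sigma_true = sigma_eng * (1 + epsilon_eng)
sigma_true = 246 * (1 + 0.198) = 294.708 MPa
epsilon_true = ln(1 + epsilon_eng)
epsilon_true = ln(1 + 0.198) = 0.180653
sigma_true * epsilon_true = 294.708 * 0.180653 = 53.24 MPa


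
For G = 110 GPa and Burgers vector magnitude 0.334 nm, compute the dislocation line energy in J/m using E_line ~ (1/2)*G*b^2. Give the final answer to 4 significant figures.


E = G*b^2/2
b = 0.334 nm = 3.34e-10 m
G = 110 GPa = 1.1e+11 Pa
E = 0.5 * 1.1e+11 * (3.34e-10)^2
E = 6.136e-09 J/m


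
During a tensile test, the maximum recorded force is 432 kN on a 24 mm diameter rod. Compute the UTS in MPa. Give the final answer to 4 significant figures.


A0 = pi*(d/2)^2 = pi*(24/2)^2 = 452.389 mm^2
UTS = F_max / A0 = 432*1000 / 452.389
UTS = 954.9 MPa


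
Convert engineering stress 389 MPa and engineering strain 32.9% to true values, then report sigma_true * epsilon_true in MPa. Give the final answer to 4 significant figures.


sigma_true = sigma_eng * (1 + epsilon_eng)
sigma_true = 389 * (1 + 0.329) = 516.981 MPa
epsilon_true = ln(1 + epsilon_eng)
epsilon_true = ln(1 + 0.329) = 0.284427
sigma_true * epsilon_true = 516.981 * 0.284427 = 147 MPa


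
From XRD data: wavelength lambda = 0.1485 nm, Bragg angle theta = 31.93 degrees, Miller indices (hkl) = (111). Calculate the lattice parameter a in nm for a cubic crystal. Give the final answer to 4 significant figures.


d = lambda / (2*sin(theta))
d = 0.1485 / (2*sin(31.93 deg))
d = 0.14039 nm
a = d * sqrt(h^2+k^2+l^2) = 0.14039 * sqrt(3)
a = 0.2432 nm


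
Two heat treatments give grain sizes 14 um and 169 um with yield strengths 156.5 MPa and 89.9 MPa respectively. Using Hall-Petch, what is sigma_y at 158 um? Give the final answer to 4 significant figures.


sigma_y = sigma0 + k / sqrt(d)
1/sqrt(d1) = 1/sqrt(1.4e-05) = 267.261;  1/sqrt(d2) = 76.9231
k = (sigma1 - sigma2) / (1/sqrt(d1) - 1/sqrt(d2)) = (156.5 - 89.9) / (267.261 - 76.9231) = 0.349904 MPa*m^0.5
sigma0 = sigma1 - k/sqrt(d1) = 156.5 - 0.349904*267.261 = 62.9843 MPa
sigma_y(d3) = 62.9843 + 0.349904 / sqrt(1.58e-04) = 90.82 MPa


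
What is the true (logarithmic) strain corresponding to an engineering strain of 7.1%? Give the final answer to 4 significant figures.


epsilon_true = ln(1 + epsilon_eng)
epsilon_true = ln(1 + 0.071)
epsilon_true = 0.06859


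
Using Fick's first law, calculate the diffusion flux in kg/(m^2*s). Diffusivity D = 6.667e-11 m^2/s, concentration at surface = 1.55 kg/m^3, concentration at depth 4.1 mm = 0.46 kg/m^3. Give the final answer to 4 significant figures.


J = -D * (dC/dx) = D * (C1 - C2) / dx
J = 6.667e-11 * (1.55 - 0.46) / 4.1e-03
J = 1.772e-08 kg/(m^2*s)


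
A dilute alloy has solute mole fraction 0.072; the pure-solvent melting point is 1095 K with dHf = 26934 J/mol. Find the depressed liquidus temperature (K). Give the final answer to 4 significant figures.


dT = R*Tm^2*x / dHf
dT = 8.314 * 1095^2 * 0.072 / 26934
dT = 26.6483 K
T_new = 1095 - 26.6483 = 1068 K


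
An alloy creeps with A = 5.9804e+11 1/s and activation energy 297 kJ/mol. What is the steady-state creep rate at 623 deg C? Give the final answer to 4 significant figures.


rate = A * exp(-Q / (R*T))
T = 623 + 273.15 = 896.15 K
rate = 5.9804e+11 * exp(-297e3 / (8.314 * 896.15))
rate = 2.915e-06 1/s


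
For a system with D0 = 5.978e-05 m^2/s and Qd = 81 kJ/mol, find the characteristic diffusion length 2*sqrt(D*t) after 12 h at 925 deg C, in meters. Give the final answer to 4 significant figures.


Step 1: D = D0 * exp(-Qd/(R*T))
T = 1198.15 K
D = 5.978e-05 * exp(-81e3 / (8.314 * 1198.15)) = 1.75852e-08 m^2/s
Step 2: L = 2*sqrt(D*t)
t = 12 h = 43200 s
L = 2*sqrt(1.75852e-08 * 43200) = 0.05512 m


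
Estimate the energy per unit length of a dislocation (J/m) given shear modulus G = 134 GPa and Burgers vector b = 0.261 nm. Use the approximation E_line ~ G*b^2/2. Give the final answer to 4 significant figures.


E = G*b^2/2
b = 0.261 nm = 2.61e-10 m
G = 134 GPa = 1.34e+11 Pa
E = 0.5 * 1.34e+11 * (2.61e-10)^2
E = 4.564e-09 J/m


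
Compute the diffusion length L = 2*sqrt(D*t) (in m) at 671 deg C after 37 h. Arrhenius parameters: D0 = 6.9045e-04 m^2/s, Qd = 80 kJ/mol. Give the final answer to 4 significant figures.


Step 1: D = D0 * exp(-Qd/(R*T))
T = 944.15 K
D = 6.9045e-04 * exp(-80e3 / (8.314 * 944.15)) = 2.58828e-08 m^2/s
Step 2: L = 2*sqrt(D*t)
t = 37 h = 133200 s
L = 2*sqrt(2.58828e-08 * 133200) = 0.1174 m


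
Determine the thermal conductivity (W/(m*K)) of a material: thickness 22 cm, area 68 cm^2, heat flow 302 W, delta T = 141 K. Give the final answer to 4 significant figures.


k = Q*L / (A*dT)
L = 0.22 m, A = 6.8e-03 m^2
k = 302 * 0.22 / (6.8e-03 * 141)
k = 69.29 W/(m*K)


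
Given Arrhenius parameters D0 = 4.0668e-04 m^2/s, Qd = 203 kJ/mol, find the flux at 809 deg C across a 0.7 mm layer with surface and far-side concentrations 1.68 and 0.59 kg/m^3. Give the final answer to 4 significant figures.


Step 1: D = D0 * exp(-Qd/(R*T))
T = 809 + 273.15 = 1082.15 K
D = 4.0668e-04 * exp(-203e3 / (8.314 * 1082.15)) = 6.45993e-14 m^2/s
Step 2: J = D * (C1 - C2) / dx
J = 6.45993e-14 * (1.68 - 0.59) / 7e-04
J = 1.006e-10 kg/(m^2*s)


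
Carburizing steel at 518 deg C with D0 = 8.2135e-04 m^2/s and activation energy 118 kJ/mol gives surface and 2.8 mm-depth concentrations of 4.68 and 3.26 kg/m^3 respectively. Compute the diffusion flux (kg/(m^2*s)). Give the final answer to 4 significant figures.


Step 1: D = D0 * exp(-Qd/(R*T))
T = 518 + 273.15 = 791.15 K
D = 8.2135e-04 * exp(-118e3 / (8.314 * 791.15)) = 1.32878e-11 m^2/s
Step 2: J = D * (C1 - C2) / dx
J = 1.32878e-11 * (4.68 - 3.26) / 2.8e-03
J = 6.739e-09 kg/(m^2*s)


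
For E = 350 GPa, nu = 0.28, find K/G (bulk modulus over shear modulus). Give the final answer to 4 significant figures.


G = E / (2*(1+nu))
G = 350 / (2*(1+0.28)) = 136.719 GPa
K = E / (3*(1-2*nu))
K = 350 / (3*(1-2*0.28)) = 265.152 GPa
K/G = 265.152 / 136.719 = 1.939


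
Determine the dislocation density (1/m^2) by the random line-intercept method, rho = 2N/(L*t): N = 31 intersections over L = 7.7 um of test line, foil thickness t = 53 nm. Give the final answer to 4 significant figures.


rho = 2N / (L * t)
L = 7.7 um = 7.7e-06 m, t = 53 nm = 5.3e-08 m
rho = 2 * 31 / (7.7e-06 * 5.3e-08)
rho = 1.519e+14 1/m^2


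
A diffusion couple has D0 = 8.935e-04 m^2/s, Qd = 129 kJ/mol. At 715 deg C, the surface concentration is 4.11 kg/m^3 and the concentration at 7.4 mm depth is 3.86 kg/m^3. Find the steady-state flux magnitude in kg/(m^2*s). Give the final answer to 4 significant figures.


Step 1: D = D0 * exp(-Qd/(R*T))
T = 715 + 273.15 = 988.15 K
D = 8.935e-04 * exp(-129e3 / (8.314 * 988.15)) = 1.35448e-10 m^2/s
Step 2: J = D * (C1 - C2) / dx
J = 1.35448e-10 * (4.11 - 3.86) / 7.4e-03
J = 4.576e-09 kg/(m^2*s)


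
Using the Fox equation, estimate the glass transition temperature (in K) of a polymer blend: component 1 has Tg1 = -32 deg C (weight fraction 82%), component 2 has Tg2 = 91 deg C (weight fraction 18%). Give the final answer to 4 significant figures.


1/Tg = w1/Tg1 + w2/Tg2 (in Kelvin)
Tg1 = 241.15 K, Tg2 = 364.15 K
1/Tg = 0.82/241.15 + 0.18/364.15
Tg = 256.8 K


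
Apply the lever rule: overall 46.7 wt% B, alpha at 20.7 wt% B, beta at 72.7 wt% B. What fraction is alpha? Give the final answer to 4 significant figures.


f_alpha = (C_beta - C0) / (C_beta - C_alpha)
f_alpha = (72.7 - 46.7) / (72.7 - 20.7)
f_alpha = 0.5


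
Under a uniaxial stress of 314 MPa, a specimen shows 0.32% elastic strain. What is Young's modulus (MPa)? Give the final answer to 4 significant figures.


E = sigma / epsilon
epsilon = 0.32% = 3.2e-03
E = 314 / 3.2e-03
E = 98130 MPa


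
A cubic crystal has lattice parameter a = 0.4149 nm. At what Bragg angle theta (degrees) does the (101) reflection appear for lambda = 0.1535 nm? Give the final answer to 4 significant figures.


d = a / sqrt(h^2+k^2+l^2)
d = 0.4149 / sqrt(2) = 0.293379 nm
lambda = 2*d*sin(theta)  =>  sin(theta) = lambda / (2*d)
sin(theta) = 0.1535 / (2 * 0.293379) = 0.261607
theta = 15.17 deg


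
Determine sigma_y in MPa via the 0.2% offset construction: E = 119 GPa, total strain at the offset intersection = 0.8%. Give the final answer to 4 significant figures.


Offset strain = 0.002
Elastic strain at yield = total_strain - offset = 8e-03 - 0.002 = 6e-03
sigma_y = E * elastic_strain = 119000 * 6e-03
sigma_y = 714 MPa


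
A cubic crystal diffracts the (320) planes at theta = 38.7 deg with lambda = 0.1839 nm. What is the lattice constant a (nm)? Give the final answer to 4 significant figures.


d = lambda / (2*sin(theta))
d = 0.1839 / (2*sin(38.7 deg))
d = 0.147063 nm
a = d * sqrt(h^2+k^2+l^2) = 0.147063 * sqrt(13)
a = 0.5302 nm


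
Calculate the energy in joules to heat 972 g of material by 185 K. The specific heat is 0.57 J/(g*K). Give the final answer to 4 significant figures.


Q = m * cp * dT
Q = 972 * 0.57 * 185
Q = 102500 J


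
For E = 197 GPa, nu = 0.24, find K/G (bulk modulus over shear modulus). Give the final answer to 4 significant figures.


G = E / (2*(1+nu))
G = 197 / (2*(1+0.24)) = 79.4355 GPa
K = E / (3*(1-2*nu))
K = 197 / (3*(1-2*0.24)) = 126.282 GPa
K/G = 126.282 / 79.4355 = 1.59


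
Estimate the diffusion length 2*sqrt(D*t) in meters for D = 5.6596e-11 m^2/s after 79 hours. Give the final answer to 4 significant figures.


t = 79 hr = 284400 s
Diffusion length = 2*sqrt(D*t)
= 2*sqrt(5.6596e-11 * 284400)
= 8.024e-03 m


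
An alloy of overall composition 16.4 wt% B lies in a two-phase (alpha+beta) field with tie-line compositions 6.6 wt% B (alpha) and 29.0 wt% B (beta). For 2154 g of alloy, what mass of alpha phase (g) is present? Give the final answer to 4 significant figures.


f_alpha = (C_beta - C0) / (C_beta - C_alpha)
f_alpha = (29.0 - 16.4) / (29.0 - 6.6) = 0.5625
m_alpha = f_alpha * m_total = 0.5625 * 2154 = 1212 g


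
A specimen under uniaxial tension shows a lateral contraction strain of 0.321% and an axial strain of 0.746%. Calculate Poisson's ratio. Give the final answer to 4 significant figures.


nu = -epsilon_lat / epsilon_axial
Lateral strain is contraction (negative), so using magnitudes:
nu = 0.321 / 0.746
nu = 0.4303


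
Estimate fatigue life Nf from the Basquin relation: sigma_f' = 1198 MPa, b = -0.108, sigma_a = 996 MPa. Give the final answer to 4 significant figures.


sigma_a = sigma_f' * (2*Nf)^b
2*Nf = (sigma_a / sigma_f')^(1/b)
2*Nf = (996 / 1198)^(1/-0.108)
2*Nf = 5.52802
Nf = 2.764 cycles


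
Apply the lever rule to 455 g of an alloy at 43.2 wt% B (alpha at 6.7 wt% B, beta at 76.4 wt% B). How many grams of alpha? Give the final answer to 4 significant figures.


f_alpha = (C_beta - C0) / (C_beta - C_alpha)
f_alpha = (76.4 - 43.2) / (76.4 - 6.7) = 0.476327
m_alpha = f_alpha * m_total = 0.476327 * 455 = 216.7 g


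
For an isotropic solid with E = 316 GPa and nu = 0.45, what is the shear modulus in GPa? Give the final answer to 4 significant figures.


G = E / (2*(1+nu))
G = 316 / (2*(1+0.45))
G = 109 GPa


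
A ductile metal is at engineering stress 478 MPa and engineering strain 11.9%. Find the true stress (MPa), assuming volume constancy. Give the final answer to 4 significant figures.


sigma_true = sigma_eng * (1 + epsilon_eng)
sigma_true = 478 * (1 + 0.119)
sigma_true = 534.9 MPa


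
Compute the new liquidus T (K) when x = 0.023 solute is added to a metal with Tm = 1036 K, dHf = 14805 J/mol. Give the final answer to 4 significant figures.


dT = R*Tm^2*x / dHf
dT = 8.314 * 1036^2 * 0.023 / 14805
dT = 13.8627 K
T_new = 1036 - 13.8627 = 1022 K


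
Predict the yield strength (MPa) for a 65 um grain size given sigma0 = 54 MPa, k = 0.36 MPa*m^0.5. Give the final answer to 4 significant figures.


sigma_y = sigma0 + k / sqrt(d)
d = 65 um = 6.5e-05 m
sigma_y = 54 + 0.36 / sqrt(6.5e-05)
sigma_y = 98.65 MPa


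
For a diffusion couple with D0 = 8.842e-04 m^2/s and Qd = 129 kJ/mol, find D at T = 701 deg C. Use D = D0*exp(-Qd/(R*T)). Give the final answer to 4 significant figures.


D = D0 * exp(-Qd / (R*T))
T = 974.15 K
D = 8.842e-04 * exp(-129e3 / (8.314 * 974.15))
D = 1.07e-10 m^2/s


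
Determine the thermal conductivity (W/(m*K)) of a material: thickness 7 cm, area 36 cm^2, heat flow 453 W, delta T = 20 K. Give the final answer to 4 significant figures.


k = Q*L / (A*dT)
L = 0.07 m, A = 3.6e-03 m^2
k = 453 * 0.07 / (3.6e-03 * 20)
k = 440.4 W/(m*K)


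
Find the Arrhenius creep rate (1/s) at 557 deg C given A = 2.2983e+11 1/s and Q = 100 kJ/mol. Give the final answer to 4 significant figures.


rate = A * exp(-Q / (R*T))
T = 557 + 273.15 = 830.15 K
rate = 2.2983e+11 * exp(-100e3 / (8.314 * 830.15))
rate = 117200 1/s


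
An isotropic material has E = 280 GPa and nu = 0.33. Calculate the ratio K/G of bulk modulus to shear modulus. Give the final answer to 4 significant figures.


G = E / (2*(1+nu))
G = 280 / (2*(1+0.33)) = 105.263 GPa
K = E / (3*(1-2*nu))
K = 280 / (3*(1-2*0.33)) = 274.51 GPa
K/G = 274.51 / 105.263 = 2.608


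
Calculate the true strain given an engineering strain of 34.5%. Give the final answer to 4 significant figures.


epsilon_true = ln(1 + epsilon_eng)
epsilon_true = ln(1 + 0.345)
epsilon_true = 0.2964


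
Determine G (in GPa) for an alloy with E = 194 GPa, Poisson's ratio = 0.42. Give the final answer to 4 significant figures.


G = E / (2*(1+nu))
G = 194 / (2*(1+0.42))
G = 68.31 GPa


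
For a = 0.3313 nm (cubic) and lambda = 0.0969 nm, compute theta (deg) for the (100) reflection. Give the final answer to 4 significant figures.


d = a / sqrt(h^2+k^2+l^2)
d = 0.3313 / sqrt(1) = 0.3313 nm
lambda = 2*d*sin(theta)  =>  sin(theta) = lambda / (2*d)
sin(theta) = 0.0969 / (2 * 0.3313) = 0.146242
theta = 8.409 deg


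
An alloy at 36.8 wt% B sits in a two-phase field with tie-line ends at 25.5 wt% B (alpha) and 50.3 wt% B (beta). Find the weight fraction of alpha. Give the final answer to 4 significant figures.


f_alpha = (C_beta - C0) / (C_beta - C_alpha)
f_alpha = (50.3 - 36.8) / (50.3 - 25.5)
f_alpha = 0.5444


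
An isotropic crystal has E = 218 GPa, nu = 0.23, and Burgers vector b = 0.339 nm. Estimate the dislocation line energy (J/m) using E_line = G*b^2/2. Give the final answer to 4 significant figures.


Step 1: G = E / (2*(1+nu))
G = 218 / (2*(1+0.23)) = 88.6179 GPa = 8.86179e+10 Pa
Step 2: E_line = G*b^2/2
b = 0.339 nm = 3.39e-10 m
E_line = 0.5 * 8.86179e+10 * (3.39e-10)^2 = 5.092e-09 J/m


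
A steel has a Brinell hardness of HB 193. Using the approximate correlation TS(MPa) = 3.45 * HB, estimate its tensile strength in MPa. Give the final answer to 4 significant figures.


TS (MPa) = 3.45 * HB
TS = 3.45 * 193
TS = 665.9 MPa


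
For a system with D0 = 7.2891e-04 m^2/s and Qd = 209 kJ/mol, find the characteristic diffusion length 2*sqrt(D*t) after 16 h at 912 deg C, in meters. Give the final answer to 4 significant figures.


Step 1: D = D0 * exp(-Qd/(R*T))
T = 1185.15 K
D = 7.2891e-04 * exp(-209e3 / (8.314 * 1185.15)) = 4.47523e-13 m^2/s
Step 2: L = 2*sqrt(D*t)
t = 16 h = 57600 s
L = 2*sqrt(4.47523e-13 * 57600) = 3.211e-04 m


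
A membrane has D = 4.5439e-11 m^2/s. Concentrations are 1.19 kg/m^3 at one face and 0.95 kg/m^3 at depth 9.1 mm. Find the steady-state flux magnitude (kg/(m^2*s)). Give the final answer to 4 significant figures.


J = -D * (dC/dx) = D * (C1 - C2) / dx
J = 4.5439e-11 * (1.19 - 0.95) / 9.1e-03
J = 1.198e-09 kg/(m^2*s)


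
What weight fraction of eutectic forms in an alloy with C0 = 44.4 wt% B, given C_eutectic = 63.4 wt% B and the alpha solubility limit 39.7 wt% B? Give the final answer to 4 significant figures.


f_primary = (C_e - C0) / (C_e - C_alpha_max)
f_primary = (63.4 - 44.4) / (63.4 - 39.7)
f_primary = 0.801688
f_eutectic = 1 - 0.801688 = 0.1983


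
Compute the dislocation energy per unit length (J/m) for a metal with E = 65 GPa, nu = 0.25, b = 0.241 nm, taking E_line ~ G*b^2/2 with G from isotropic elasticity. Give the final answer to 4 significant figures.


Step 1: G = E / (2*(1+nu))
G = 65 / (2*(1+0.25)) = 26 GPa = 2.6e+10 Pa
Step 2: E_line = G*b^2/2
b = 0.241 nm = 2.41e-10 m
E_line = 0.5 * 2.6e+10 * (2.41e-10)^2 = 7.551e-10 J/m


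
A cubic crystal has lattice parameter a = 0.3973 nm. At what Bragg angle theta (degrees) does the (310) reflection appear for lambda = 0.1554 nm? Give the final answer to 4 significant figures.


d = a / sqrt(h^2+k^2+l^2)
d = 0.3973 / sqrt(10) = 0.125637 nm
lambda = 2*d*sin(theta)  =>  sin(theta) = lambda / (2*d)
sin(theta) = 0.1554 / (2 * 0.125637) = 0.618447
theta = 38.2 deg


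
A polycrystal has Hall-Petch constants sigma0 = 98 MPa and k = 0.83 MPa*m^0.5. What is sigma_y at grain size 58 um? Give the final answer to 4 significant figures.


sigma_y = sigma0 + k / sqrt(d)
d = 58 um = 5.8e-05 m
sigma_y = 98 + 0.83 / sqrt(5.8e-05)
sigma_y = 207 MPa


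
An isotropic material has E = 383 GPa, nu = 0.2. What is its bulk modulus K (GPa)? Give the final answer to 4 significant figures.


K = E / (3*(1-2*nu))
K = 383 / (3*(1-2*0.2))
K = 212.8 GPa


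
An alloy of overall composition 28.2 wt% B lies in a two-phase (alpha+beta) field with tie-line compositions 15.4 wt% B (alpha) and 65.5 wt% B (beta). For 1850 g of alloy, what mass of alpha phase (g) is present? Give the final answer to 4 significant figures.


f_alpha = (C_beta - C0) / (C_beta - C_alpha)
f_alpha = (65.5 - 28.2) / (65.5 - 15.4) = 0.744511
m_alpha = f_alpha * m_total = 0.744511 * 1850 = 1377 g


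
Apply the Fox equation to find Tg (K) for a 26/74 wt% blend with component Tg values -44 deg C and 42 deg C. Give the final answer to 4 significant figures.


1/Tg = w1/Tg1 + w2/Tg2 (in Kelvin)
Tg1 = 229.15 K, Tg2 = 315.15 K
1/Tg = 0.26/229.15 + 0.74/315.15
Tg = 287.1 K


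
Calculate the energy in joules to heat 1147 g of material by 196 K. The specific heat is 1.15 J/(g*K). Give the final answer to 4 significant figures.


Q = m * cp * dT
Q = 1147 * 1.15 * 196
Q = 258500 J


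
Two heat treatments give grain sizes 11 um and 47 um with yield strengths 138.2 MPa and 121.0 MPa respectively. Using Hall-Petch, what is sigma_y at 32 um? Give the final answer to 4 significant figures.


sigma_y = sigma0 + k / sqrt(d)
1/sqrt(d1) = 1/sqrt(1.1e-05) = 301.511;  1/sqrt(d2) = 145.865
k = (sigma1 - sigma2) / (1/sqrt(d1) - 1/sqrt(d2)) = (138.2 - 121.0) / (301.511 - 145.865) = 0.110507 MPa*m^0.5
sigma0 = sigma1 - k/sqrt(d1) = 138.2 - 0.110507*301.511 = 104.881 MPa
sigma_y(d3) = 104.881 + 0.110507 / sqrt(3.2e-05) = 124.4 MPa


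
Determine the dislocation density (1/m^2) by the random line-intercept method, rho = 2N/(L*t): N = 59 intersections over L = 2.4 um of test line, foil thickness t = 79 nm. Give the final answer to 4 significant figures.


rho = 2N / (L * t)
L = 2.4 um = 2.4e-06 m, t = 79 nm = 7.9e-08 m
rho = 2 * 59 / (2.4e-06 * 7.9e-08)
rho = 6.224e+14 1/m^2


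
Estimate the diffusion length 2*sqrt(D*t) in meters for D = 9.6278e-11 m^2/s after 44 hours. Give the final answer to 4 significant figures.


t = 44 hr = 158400 s
Diffusion length = 2*sqrt(D*t)
= 2*sqrt(9.6278e-11 * 158400)
= 7.81e-03 m


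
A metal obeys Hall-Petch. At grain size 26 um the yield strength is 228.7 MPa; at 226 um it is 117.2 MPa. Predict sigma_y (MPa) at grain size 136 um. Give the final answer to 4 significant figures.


sigma_y = sigma0 + k / sqrt(d)
1/sqrt(d1) = 1/sqrt(2.6e-05) = 196.116;  1/sqrt(d2) = 66.519
k = (sigma1 - sigma2) / (1/sqrt(d1) - 1/sqrt(d2)) = (228.7 - 117.2) / (196.116 - 66.519) = 0.860359 MPa*m^0.5
sigma0 = sigma1 - k/sqrt(d1) = 228.7 - 0.860359*196.116 = 59.9698 MPa
sigma_y(d3) = 59.9698 + 0.860359 / sqrt(1.36e-04) = 133.7 MPa


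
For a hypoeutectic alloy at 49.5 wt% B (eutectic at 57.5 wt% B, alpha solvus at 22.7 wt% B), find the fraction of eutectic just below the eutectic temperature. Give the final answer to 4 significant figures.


f_primary = (C_e - C0) / (C_e - C_alpha_max)
f_primary = (57.5 - 49.5) / (57.5 - 22.7)
f_primary = 0.229885
f_eutectic = 1 - 0.229885 = 0.7701


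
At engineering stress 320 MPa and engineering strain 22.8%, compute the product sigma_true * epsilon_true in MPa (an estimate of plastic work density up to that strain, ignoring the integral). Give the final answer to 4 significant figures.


sigma_true = sigma_eng * (1 + epsilon_eng)
sigma_true = 320 * (1 + 0.228) = 392.96 MPa
epsilon_true = ln(1 + epsilon_eng)
epsilon_true = ln(1 + 0.228) = 0.205387
sigma_true * epsilon_true = 392.96 * 0.205387 = 80.71 MPa


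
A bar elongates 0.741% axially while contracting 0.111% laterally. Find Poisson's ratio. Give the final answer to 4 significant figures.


nu = -epsilon_lat / epsilon_axial
Lateral strain is contraction (negative), so using magnitudes:
nu = 0.111 / 0.741
nu = 0.1498


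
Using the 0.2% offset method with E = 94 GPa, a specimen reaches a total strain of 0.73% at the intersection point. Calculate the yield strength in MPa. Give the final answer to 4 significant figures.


Offset strain = 0.002
Elastic strain at yield = total_strain - offset = 7.3e-03 - 0.002 = 5.3e-03
sigma_y = E * elastic_strain = 94000 * 5.3e-03
sigma_y = 498.2 MPa


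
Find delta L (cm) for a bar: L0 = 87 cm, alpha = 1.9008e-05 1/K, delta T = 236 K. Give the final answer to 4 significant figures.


dL = L0 * alpha * dT
dL = 87 * 1.9008e-05 * 236
dL = 0.3903 cm


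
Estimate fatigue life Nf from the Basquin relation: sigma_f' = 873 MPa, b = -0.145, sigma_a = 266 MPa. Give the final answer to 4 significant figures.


sigma_a = sigma_f' * (2*Nf)^b
2*Nf = (sigma_a / sigma_f')^(1/b)
2*Nf = (266 / 873)^(1/-0.145)
2*Nf = 3626.9
Nf = 1813 cycles


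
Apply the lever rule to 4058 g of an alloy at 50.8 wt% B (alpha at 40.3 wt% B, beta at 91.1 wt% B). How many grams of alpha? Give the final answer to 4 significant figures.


f_alpha = (C_beta - C0) / (C_beta - C_alpha)
f_alpha = (91.1 - 50.8) / (91.1 - 40.3) = 0.793307
m_alpha = f_alpha * m_total = 0.793307 * 4058 = 3219 g


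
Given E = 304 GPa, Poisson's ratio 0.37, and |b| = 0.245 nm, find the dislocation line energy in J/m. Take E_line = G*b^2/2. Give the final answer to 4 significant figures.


Step 1: G = E / (2*(1+nu))
G = 304 / (2*(1+0.37)) = 110.949 GPa = 1.10949e+11 Pa
Step 2: E_line = G*b^2/2
b = 0.245 nm = 2.45e-10 m
E_line = 0.5 * 1.10949e+11 * (2.45e-10)^2 = 3.33e-09 J/m


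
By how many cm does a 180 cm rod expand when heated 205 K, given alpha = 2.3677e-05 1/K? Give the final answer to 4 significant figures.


dL = L0 * alpha * dT
dL = 180 * 2.3677e-05 * 205
dL = 0.8737 cm


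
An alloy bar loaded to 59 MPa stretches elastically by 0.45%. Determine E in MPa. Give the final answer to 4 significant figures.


E = sigma / epsilon
epsilon = 0.45% = 4.5e-03
E = 59 / 4.5e-03
E = 13110 MPa


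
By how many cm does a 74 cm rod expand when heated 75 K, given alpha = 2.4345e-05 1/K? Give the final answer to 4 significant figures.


dL = L0 * alpha * dT
dL = 74 * 2.4345e-05 * 75
dL = 0.1351 cm


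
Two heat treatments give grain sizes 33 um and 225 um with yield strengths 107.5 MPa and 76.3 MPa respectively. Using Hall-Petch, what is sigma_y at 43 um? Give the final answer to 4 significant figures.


sigma_y = sigma0 + k / sqrt(d)
1/sqrt(d1) = 1/sqrt(3.3e-05) = 174.078;  1/sqrt(d2) = 66.6667
k = (sigma1 - sigma2) / (1/sqrt(d1) - 1/sqrt(d2)) = (107.5 - 76.3) / (174.078 - 66.6667) = 0.290473 MPa*m^0.5
sigma0 = sigma1 - k/sqrt(d1) = 107.5 - 0.290473*174.078 = 56.9351 MPa
sigma_y(d3) = 56.9351 + 0.290473 / sqrt(4.3e-05) = 101.2 MPa


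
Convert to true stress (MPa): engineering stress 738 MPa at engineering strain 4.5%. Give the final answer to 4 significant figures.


sigma_true = sigma_eng * (1 + epsilon_eng)
sigma_true = 738 * (1 + 0.045)
sigma_true = 771.2 MPa


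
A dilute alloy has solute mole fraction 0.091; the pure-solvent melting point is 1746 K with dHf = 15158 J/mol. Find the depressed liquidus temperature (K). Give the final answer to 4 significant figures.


dT = R*Tm^2*x / dHf
dT = 8.314 * 1746^2 * 0.091 / 15158
dT = 152.159 K
T_new = 1746 - 152.159 = 1594 K


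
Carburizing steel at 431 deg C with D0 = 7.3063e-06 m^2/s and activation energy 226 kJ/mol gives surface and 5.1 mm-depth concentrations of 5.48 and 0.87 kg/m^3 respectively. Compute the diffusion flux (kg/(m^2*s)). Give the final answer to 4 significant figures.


Step 1: D = D0 * exp(-Qd/(R*T))
T = 431 + 273.15 = 704.15 K
D = 7.3063e-06 * exp(-226e3 / (8.314 * 704.15)) = 1.2536e-22 m^2/s
Step 2: J = D * (C1 - C2) / dx
J = 1.2536e-22 * (5.48 - 0.87) / 5.1e-03
J = 1.133e-19 kg/(m^2*s)


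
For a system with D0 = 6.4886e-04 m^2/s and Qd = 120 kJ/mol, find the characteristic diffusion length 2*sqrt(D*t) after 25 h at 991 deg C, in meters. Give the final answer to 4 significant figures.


Step 1: D = D0 * exp(-Qd/(R*T))
T = 1264.15 K
D = 6.4886e-04 * exp(-120e3 / (8.314 * 1264.15)) = 7.13798e-09 m^2/s
Step 2: L = 2*sqrt(D*t)
t = 25 h = 90000 s
L = 2*sqrt(7.13798e-09 * 90000) = 0.05069 m


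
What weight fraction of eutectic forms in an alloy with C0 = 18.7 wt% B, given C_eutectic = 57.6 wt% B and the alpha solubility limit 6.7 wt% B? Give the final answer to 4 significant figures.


f_primary = (C_e - C0) / (C_e - C_alpha_max)
f_primary = (57.6 - 18.7) / (57.6 - 6.7)
f_primary = 0.764244
f_eutectic = 1 - 0.764244 = 0.2358


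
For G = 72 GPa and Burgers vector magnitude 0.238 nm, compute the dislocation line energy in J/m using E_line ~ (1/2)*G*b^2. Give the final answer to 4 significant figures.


E = G*b^2/2
b = 0.238 nm = 2.38e-10 m
G = 72 GPa = 7.2e+10 Pa
E = 0.5 * 7.2e+10 * (2.38e-10)^2
E = 2.039e-09 J/m


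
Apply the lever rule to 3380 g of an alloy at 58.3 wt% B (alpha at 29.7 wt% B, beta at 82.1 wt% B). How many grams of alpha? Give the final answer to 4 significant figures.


f_alpha = (C_beta - C0) / (C_beta - C_alpha)
f_alpha = (82.1 - 58.3) / (82.1 - 29.7) = 0.454198
m_alpha = f_alpha * m_total = 0.454198 * 3380 = 1535 g


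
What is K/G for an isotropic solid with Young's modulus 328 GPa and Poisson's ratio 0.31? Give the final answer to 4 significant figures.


G = E / (2*(1+nu))
G = 328 / (2*(1+0.31)) = 125.191 GPa
K = E / (3*(1-2*nu))
K = 328 / (3*(1-2*0.31)) = 287.719 GPa
K/G = 287.719 / 125.191 = 2.298


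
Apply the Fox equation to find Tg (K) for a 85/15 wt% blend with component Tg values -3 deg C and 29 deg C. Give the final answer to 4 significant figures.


1/Tg = w1/Tg1 + w2/Tg2 (in Kelvin)
Tg1 = 270.15 K, Tg2 = 302.15 K
1/Tg = 0.85/270.15 + 0.15/302.15
Tg = 274.5 K


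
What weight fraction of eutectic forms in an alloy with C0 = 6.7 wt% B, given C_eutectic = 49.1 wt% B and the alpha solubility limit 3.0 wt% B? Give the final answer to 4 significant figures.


f_primary = (C_e - C0) / (C_e - C_alpha_max)
f_primary = (49.1 - 6.7) / (49.1 - 3.0)
f_primary = 0.91974
f_eutectic = 1 - 0.91974 = 0.08026


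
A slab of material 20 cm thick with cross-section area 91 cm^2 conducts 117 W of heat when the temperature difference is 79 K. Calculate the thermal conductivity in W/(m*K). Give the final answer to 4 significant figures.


k = Q*L / (A*dT)
L = 0.2 m, A = 9.1e-03 m^2
k = 117 * 0.2 / (9.1e-03 * 79)
k = 32.55 W/(m*K)


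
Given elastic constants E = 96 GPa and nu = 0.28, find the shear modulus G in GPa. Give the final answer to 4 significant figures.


G = E / (2*(1+nu))
G = 96 / (2*(1+0.28))
G = 37.5 GPa
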